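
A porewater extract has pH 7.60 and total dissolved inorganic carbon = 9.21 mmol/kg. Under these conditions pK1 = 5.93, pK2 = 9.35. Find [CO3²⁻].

α₂ = 1 / (1 + [H⁺]/K2 + [H⁺]²/(K1K2)) = 1 / (1 + 10^+1.75 + 10^+0.08)
   = 1 / (1 + 56.234 + 1.2023) = 1/58.436 = 0.01711
[CO3²⁻] = α₂ × DIC = 0.01711 × 9.21 = 0.158 mmol/kg

[CO3²⁻] = 0.158 mmol/kg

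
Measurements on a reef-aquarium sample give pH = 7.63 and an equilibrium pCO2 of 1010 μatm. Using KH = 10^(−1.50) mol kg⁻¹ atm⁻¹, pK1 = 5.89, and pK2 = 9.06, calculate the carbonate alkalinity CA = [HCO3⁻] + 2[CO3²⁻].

CA = 1.89 mmol/kg

[CO2*] = KH · pCO2 = 10^(−1.50) × 1010×10^-6 = 3.194×10^-5 mol/kg
α₀ = 1/(1 + K1/[H⁺] + K1K2/[H⁺]²) = 1/(1 + 10^+1.74 + 10^+0.31) = 0.01724
DIC = [CO2*]/α₀ = 3.194×10^-5 / 0.01724 = 1.852 mmol/kg
CA = (α₁ + 2α₂)·DIC = (0.9476 + 2×0.03520) × 1.852 = 1.89 mmol/kg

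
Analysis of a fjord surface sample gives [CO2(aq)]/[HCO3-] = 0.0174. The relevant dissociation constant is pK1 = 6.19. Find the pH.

pH = 7.95

From K1 = [H⁺][HCO3-]/[CO2(aq)]:  pH = pK1 − log₁₀([CO2(aq)]/[HCO3-])
log₁₀(0.0174) = -1.759
pH = 6.19 − (-1.759) = 7.95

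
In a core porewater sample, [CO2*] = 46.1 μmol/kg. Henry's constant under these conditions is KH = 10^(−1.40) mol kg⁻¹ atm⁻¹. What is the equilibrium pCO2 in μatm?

pCO2 = 1160 μatm

KH = 10^(−1.40) = 3.981×10^-2 mol kg⁻¹ atm⁻¹
pCO2 = [CO2*]/KH = 46.1×10^-6 / 3.981×10^-2 = 1.16×10^-3 atm = 1160 μatm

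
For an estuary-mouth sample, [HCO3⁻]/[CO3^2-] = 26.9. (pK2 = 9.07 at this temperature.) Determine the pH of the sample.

pH = 7.64

From K2 = [H⁺][CO3^2-]/[HCO3⁻]:  pH = pK2 − log₁₀([HCO3⁻]/[CO3^2-])
log₁₀(26.9) = +1.430
pH = 9.07 − (+1.430) = 7.64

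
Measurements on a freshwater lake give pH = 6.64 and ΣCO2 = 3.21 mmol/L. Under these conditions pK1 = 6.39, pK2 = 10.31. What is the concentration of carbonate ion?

[CO3²⁻] = 0.439 μmol/L

α₂ = 1 / (1 + [H⁺]/K2 + [H⁺]²/(K1K2)) = 1 / (1 + 10^+3.67 + 10^+3.42)
   = 1 / (1 + 4677.4 + 2630.3) = 1/7308.6 = 0.0001368
[CO3²⁻] = α₂ × DIC = 0.0001368 × 3.21 = 0.000439 mmol/L = 0.439 μmol/L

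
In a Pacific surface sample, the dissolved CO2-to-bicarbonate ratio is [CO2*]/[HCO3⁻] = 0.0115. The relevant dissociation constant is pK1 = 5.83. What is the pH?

From K1 = [H⁺][HCO3⁻]/[CO2*]:  pH = pK1 − log₁₀([CO2*]/[HCO3⁻])
log₁₀(0.0115) = -1.939
pH = 5.83 − (-1.939) = 7.77

pH = 7.77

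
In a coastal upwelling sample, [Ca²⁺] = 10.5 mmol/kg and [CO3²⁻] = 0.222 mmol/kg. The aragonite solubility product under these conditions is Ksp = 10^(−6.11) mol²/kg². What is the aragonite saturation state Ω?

Ω = 3.00

Ksp = 10^(−6.11) = 7.762×10^-7
Ω = [Ca²⁺][CO3²⁻]/Ksp = (10.5×10^-3)(0.222×10^-3) / 7.762×10^-7 = 3.00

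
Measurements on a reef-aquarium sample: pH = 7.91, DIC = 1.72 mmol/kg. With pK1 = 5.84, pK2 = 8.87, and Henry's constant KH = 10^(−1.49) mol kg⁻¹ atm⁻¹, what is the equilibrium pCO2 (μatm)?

pCO2 = 405 μatm

α₀ = 1 / (1 + K1/[H⁺] + K1K2/[H⁺]²) = 1 / (1 + 10^+2.07 + 10^+1.11)
   = 1 / (1 + 117.49 + 12.882) = 1/131.37 = 0.007612
[CO2*] = α₀ × DIC = 0.007612 × 1.72 = 0.01309 mmol/kg = 13.09 μmol/kg
pCO2 = [CO2*]/KH = 1.309×10^-5 / 3.236×10^-2 = 405 μatm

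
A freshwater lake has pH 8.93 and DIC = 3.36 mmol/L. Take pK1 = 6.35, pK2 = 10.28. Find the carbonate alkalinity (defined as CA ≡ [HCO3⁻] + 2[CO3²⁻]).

CA = 3.49 mmol/L

CA = [HCO3⁻] + 2[CO3²⁻] = (α₁ + 2α₂)·DIC
At pH 8.93: [H⁺]/K1 = 10^-2.58 = 0.0026303, K2/[H⁺] = 10^-1.35 = 0.044668
α₁ = 1/(1 + 0.0026303 + 0.044668) = 1/1.0473 = 0.9548; α₂ = α₁·K2/[H⁺] = 0.04265
α₁ + 2α₂ = 1.0401
CA = 1.0401 × 3.36 = 3.49 mmol/L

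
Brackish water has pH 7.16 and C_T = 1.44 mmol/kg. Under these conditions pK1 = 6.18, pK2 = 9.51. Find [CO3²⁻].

[CO3²⁻] = 5.80 μmol/kg

α₂ = 1 / (1 + [H⁺]/K2 + [H⁺]²/(K1K2)) = 1 / (1 + 10^+2.35 + 10^+1.37)
   = 1 / (1 + 223.87 + 23.442) = 1/248.31 = 0.004027
[CO3²⁻] = α₂ × DIC = 0.004027 × 1.44 = 0.00580 mmol/kg = 5.80 μmol/kg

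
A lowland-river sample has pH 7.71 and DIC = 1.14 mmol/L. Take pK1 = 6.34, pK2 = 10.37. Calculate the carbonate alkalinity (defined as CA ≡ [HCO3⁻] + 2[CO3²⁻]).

CA = [HCO3⁻] + 2[CO3²⁻] = (α₁ + 2α₂)·DIC
At pH 7.71: [H⁺]/K1 = 10^-1.37 = 0.042658, K2/[H⁺] = 10^-2.66 = 0.0021878
α₁ = 1/(1 + 0.042658 + 0.0021878) = 1/1.0448 = 0.9571; α₂ = α₁·K2/[H⁺] = 0.002094
α₁ + 2α₂ = 0.9613
CA = 0.9613 × 1.14 = 1.10 mmol/L

CA = 1.10 mmol/L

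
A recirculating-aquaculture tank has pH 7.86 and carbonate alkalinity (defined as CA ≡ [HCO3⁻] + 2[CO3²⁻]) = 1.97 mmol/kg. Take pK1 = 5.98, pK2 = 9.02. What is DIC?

CA = [HCO3⁻] + 2[CO3²⁻] = (α₁ + 2α₂)·DIC
At pH 7.86: [H⁺]/K1 = 10^-1.88 = 0.013183, K2/[H⁺] = 10^-1.16 = 0.069183
α₁ = 1/(1 + 0.013183 + 0.069183) = 1/1.0824 = 0.9239; α₂ = α₁·K2/[H⁺] = 0.06392
α₁ + 2α₂ = 1.0517
DIC = CA / (α₁ + 2α₂) = 1.97 / 1.0517 = 1.87 mmol/kg

DIC = 1.87 mmol/kg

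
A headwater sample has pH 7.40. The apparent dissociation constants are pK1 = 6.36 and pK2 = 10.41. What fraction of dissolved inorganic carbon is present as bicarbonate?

α₁ = 0.916

α₁ = 1 / (1 + [H⁺]/K1 + K2/[H⁺]) = 1 / (1 + 10^-1.04 + 10^-3.01)
   = 1 / (1 + 0.091201 + 0.00097724) = 1/1.0922 = 0.9156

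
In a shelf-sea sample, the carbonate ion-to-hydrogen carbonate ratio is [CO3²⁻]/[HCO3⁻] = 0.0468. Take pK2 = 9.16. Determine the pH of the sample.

pH = 7.83

From K2 = [H⁺][CO3²⁻]/[HCO3⁻]:  pH = pK2 + log₁₀([CO3²⁻]/[HCO3⁻])
log₁₀(0.0468) = -1.330
pH = 9.16 + (-1.330) = 7.83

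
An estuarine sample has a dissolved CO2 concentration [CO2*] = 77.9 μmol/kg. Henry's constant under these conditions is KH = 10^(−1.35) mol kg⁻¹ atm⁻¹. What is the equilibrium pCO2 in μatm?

KH = 10^(−1.35) = 4.467×10^-2 mol kg⁻¹ atm⁻¹
pCO2 = [CO2*]/KH = 77.9×10^-6 / 4.467×10^-2 = 1.74×10^-3 atm = 1740 μatm

pCO2 = 1740 μatm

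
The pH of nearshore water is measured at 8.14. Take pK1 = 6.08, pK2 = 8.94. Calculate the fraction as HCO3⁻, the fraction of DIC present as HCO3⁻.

α₁ = 0.857

α₁ = 1 / (1 + [H⁺]/K1 + K2/[H⁺]) = 1 / (1 + 10^-2.06 + 10^-0.80)
   = 1 / (1 + 0.0087096 + 0.15849) = 1/1.1672 = 0.8568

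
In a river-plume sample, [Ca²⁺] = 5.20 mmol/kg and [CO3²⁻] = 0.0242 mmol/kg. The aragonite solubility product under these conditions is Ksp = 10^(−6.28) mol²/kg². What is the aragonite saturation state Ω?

Ω = 0.240

Ksp = 10^(−6.28) = 5.248×10^-7
Ω = [Ca²⁺][CO3²⁻]/Ksp = (5.20×10^-3)(0.0242×10^-3) / 5.248×10^-7 = 0.240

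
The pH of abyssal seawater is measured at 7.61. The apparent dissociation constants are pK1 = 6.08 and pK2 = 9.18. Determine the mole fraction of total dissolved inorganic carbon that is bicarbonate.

α₁ = 1 / (1 + [H⁺]/K1 + K2/[H⁺]) = 1 / (1 + 10^-1.53 + 10^-1.57)
   = 1 / (1 + 0.029512 + 0.026915) = 1/1.0564 = 0.9466

α₁ = 0.947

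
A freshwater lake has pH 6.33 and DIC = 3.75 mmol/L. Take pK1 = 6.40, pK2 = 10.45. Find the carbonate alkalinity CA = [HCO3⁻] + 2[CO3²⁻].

CA = 1.72 mmol/L

CA = [HCO3⁻] + 2[CO3²⁻] = (α₁ + 2α₂)·DIC
At pH 6.33: [H⁺]/K1 = 10^0.07 = 1.1749, K2/[H⁺] = 10^-4.12 = 7.5858×10^-5
α₁ = 1/(1 + 1.1749 + 7.5858×10^-5) = 1/2.1750 = 0.4598; α₂ = α₁·K2/[H⁺] = 3.488×10^-5
α₁ + 2α₂ = 0.4598
CA = 0.4598 × 3.75 = 1.72 mmol/L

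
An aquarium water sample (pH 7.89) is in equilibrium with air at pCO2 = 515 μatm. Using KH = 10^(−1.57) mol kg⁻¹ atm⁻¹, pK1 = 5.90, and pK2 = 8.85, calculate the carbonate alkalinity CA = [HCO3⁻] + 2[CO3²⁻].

CA = 1.65 mmol/kg

[CO2*] = KH · pCO2 = 10^(−1.57) × 515×10^-6 = 1.386×10^-5 mol/kg
α₀ = 1/(1 + K1/[H⁺] + K1K2/[H⁺]²) = 1/(1 + 10^+1.99 + 10^+1.03) = 0.009138
DIC = [CO2*]/α₀ = 1.386×10^-5 / 0.009138 = 1.517 mmol/kg
CA = (α₁ + 2α₂)·DIC = (0.8930 + 2×0.09791) × 1.517 = 1.65 mmol/kg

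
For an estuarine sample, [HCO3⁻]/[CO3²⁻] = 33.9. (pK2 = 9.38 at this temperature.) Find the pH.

From K2 = [H⁺][CO3²⁻]/[HCO3⁻]:  pH = pK2 − log₁₀([HCO3⁻]/[CO3²⁻])
log₁₀(33.9) = +1.530
pH = 9.38 − (+1.530) = 7.85

pH = 7.85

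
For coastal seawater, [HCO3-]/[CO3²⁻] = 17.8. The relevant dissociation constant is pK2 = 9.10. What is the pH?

From K2 = [H⁺][CO3²⁻]/[HCO3-]:  pH = pK2 − log₁₀([HCO3-]/[CO3²⁻])
log₁₀(17.8) = +1.250
pH = 9.10 − (+1.250) = 7.85

pH = 7.85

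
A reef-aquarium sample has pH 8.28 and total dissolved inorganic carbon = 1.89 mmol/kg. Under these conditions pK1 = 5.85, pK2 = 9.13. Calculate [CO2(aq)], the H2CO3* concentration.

[CO2*] = 6.13 μmol/kg

α₀ = 1 / (1 + K1/[H⁺] + K1K2/[H⁺]²) = 1 / (1 + 10^+2.43 + 10^+1.58)
   = 1 / (1 + 269.15 + 38.019) = 1/308.17 = 0.003245
[CO2*] = α₀ × DIC = 0.003245 × 1.89 = 0.00613 mmol/kg = 6.13 μmol/kg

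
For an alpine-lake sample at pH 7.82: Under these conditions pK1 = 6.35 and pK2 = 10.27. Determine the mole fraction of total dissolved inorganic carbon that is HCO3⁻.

α₁ = 0.964

α₁ = 1 / (1 + [H⁺]/K1 + K2/[H⁺]) = 1 / (1 + 10^-1.47 + 10^-2.45)
   = 1 / (1 + 0.033884 + 0.0035481) = 1/1.0374 = 0.9639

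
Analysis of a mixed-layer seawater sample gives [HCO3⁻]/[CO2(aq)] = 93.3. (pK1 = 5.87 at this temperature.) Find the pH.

From K1 = [H⁺][HCO3⁻]/[CO2(aq)]:  pH = pK1 + log₁₀([HCO3⁻]/[CO2(aq)])
log₁₀(93.3) = +1.970
pH = 5.87 + (+1.970) = 7.84

pH = 7.84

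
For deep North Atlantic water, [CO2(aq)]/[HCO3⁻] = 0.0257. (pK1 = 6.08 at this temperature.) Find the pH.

pH = 7.67

From K1 = [H⁺][HCO3⁻]/[CO2(aq)]:  pH = pK1 − log₁₀([CO2(aq)]/[HCO3⁻])
log₁₀(0.0257) = -1.590
pH = 6.08 − (-1.590) = 7.67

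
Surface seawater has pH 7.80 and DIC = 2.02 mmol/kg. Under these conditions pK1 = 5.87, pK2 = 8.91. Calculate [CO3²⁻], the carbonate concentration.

α₂ = 1 / (1 + [H⁺]/K2 + [H⁺]²/(K1K2)) = 1 / (1 + 10^+1.11 + 10^-0.82)
   = 1 / (1 + 12.882 + 0.15136) = 1/14.034 = 0.07126
[CO3²⁻] = α₂ × DIC = 0.07126 × 2.02 = 0.144 mmol/kg

[CO3²⁻] = 0.144 mmol/kg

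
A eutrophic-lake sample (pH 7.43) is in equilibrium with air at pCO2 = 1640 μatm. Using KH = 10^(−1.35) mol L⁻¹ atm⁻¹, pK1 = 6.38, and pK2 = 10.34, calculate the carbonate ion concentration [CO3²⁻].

[CO2*] = KH · pCO2 = 10^(−1.35) × 1640×10^-6 = 7.326×10^-5 mol/L
α₀ = 1/(1 + K1/[H⁺] + K1K2/[H⁺]²) = 1/(1 + 10^+1.05 + 10^-1.86) = 0.08174
DIC = [CO2*]/α₀ = 7.326×10^-5 / 0.08174 = 0.8962 mmol/L
[CO3²⁻] = α₂·DIC; α₂ = 0.001128, so [CO3²⁻] = 0.001128 × 0.8962 = 0.00101 mmol/L = 1.01 μmol/L

[CO3²⁻] = 1.01 μmol/L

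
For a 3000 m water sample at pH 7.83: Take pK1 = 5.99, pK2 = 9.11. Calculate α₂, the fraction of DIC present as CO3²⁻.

α₂ = 0.0492

α₂ = 1 / (1 + [H⁺]/K2 + [H⁺]²/(K1K2)) = 1 / (1 + 10^+1.28 + 10^-0.56)
   = 1 / (1 + 19.055 + 0.27542) = 1/20.330 = 0.04919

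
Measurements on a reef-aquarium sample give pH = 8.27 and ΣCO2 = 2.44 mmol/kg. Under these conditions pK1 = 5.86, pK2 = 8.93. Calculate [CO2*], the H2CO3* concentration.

α₀ = 1 / (1 + K1/[H⁺] + K1K2/[H⁺]²) = 1 / (1 + 10^+2.41 + 10^+1.75)
   = 1 / (1 + 257.04 + 56.234) = 1/314.27 = 0.003182
[CO2*] = α₀ × DIC = 0.003182 × 2.44 = 0.00776 mmol/kg = 7.76 μmol/kg

[CO2*] = 7.76 μmol/kg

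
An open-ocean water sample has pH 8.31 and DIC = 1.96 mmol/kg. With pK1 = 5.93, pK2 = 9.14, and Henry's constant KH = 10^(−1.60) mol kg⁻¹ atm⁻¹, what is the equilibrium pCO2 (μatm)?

α₀ = 1 / (1 + K1/[H⁺] + K1K2/[H⁺]²) = 1 / (1 + 10^+2.38 + 10^+1.55)
   = 1 / (1 + 239.88 + 35.481) = 1/276.36 = 0.003618
[CO2*] = α₀ × DIC = 0.003618 × 1.96 = 0.007092 mmol/kg = 7.092 μmol/kg
pCO2 = [CO2*]/KH = 7.092×10^-6 / 2.512×10^-2 = 282 μatm

pCO2 = 282 μatm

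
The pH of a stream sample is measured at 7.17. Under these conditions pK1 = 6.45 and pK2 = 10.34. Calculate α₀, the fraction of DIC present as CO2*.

α₀ = 0.160

α₀ = 1 / (1 + K1/[H⁺] + K1K2/[H⁺]²) = 1 / (1 + 10^+0.72 + 10^-2.45)
   = 1 / (1 + 5.2481 + 0.0035481) = 1/6.2516 = 0.1600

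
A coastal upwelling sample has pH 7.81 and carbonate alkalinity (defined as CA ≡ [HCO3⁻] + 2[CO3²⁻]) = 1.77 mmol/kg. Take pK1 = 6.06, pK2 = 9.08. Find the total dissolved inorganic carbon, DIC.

DIC = 1.71 mmol/kg

CA = [HCO3⁻] + 2[CO3²⁻] = (α₁ + 2α₂)·DIC
At pH 7.81: [H⁺]/K1 = 10^-1.75 = 0.017783, K2/[H⁺] = 10^-1.27 = 0.053703
α₁ = 1/(1 + 0.017783 + 0.053703) = 1/1.0715 = 0.9333; α₂ = α₁·K2/[H⁺] = 0.05012
α₁ + 2α₂ = 1.0335
DIC = CA / (α₁ + 2α₂) = 1.77 / 1.0335 = 1.71 mmol/kg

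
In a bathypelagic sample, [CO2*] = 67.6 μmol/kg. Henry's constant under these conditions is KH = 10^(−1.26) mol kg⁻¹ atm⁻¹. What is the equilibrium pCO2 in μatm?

KH = 10^(−1.26) = 5.495×10^-2 mol kg⁻¹ atm⁻¹
pCO2 = [CO2*]/KH = 67.6×10^-6 / 5.495×10^-2 = 1.23×10^-3 atm = 1230 μatm

pCO2 = 1230 μatm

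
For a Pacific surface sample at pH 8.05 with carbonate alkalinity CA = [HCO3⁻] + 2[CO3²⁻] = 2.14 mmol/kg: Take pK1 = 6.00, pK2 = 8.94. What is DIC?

CA = [HCO3⁻] + 2[CO3²⁻] = (α₁ + 2α₂)·DIC
At pH 8.05: [H⁺]/K1 = 10^-2.05 = 0.0089125, K2/[H⁺] = 10^-0.89 = 0.12882
α₁ = 1/(1 + 0.0089125 + 0.12882) = 1/1.1377 = 0.8789; α₂ = α₁·K2/[H⁺] = 0.1132
α₁ + 2α₂ = 1.1054
DIC = CA / (α₁ + 2α₂) = 2.14 / 1.1054 = 1.94 mmol/kg

DIC = 1.94 mmol/kg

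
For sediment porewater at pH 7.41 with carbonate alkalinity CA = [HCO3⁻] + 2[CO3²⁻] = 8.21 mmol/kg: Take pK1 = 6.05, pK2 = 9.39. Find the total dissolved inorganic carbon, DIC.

DIC = 8.48 mmol/kg

CA = [HCO3⁻] + 2[CO3²⁻] = (α₁ + 2α₂)·DIC
At pH 7.41: [H⁺]/K1 = 10^-1.36 = 0.043652, K2/[H⁺] = 10^-1.98 = 0.010471
α₁ = 1/(1 + 0.043652 + 0.010471) = 1/1.0541 = 0.9487; α₂ = α₁·K2/[H⁺] = 0.009934
α₁ + 2α₂ = 0.9685
DIC = CA / (α₁ + 2α₂) = 8.21 / 0.9685 = 8.48 mmol/kg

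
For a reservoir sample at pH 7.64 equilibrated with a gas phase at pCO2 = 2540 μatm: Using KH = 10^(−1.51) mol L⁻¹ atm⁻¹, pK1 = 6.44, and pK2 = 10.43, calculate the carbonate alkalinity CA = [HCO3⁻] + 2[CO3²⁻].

CA = 1.25 mmol/L

[CO2*] = KH · pCO2 = 10^(−1.51) × 2540×10^-6 = 7.849×10^-5 mol/L
α₀ = 1/(1 + K1/[H⁺] + K1K2/[H⁺]²) = 1/(1 + 10^+1.20 + 10^-1.59) = 0.05926
DIC = [CO2*]/α₀ = 7.849×10^-5 / 0.05926 = 1.325 mmol/L
CA = (α₁ + 2α₂)·DIC = (0.9392 + 2×0.001523) × 1.325 = 1.25 mmol/L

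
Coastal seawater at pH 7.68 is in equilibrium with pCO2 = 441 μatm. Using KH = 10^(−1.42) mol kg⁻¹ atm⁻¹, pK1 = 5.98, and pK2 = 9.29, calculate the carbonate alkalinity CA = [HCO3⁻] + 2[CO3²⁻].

[CO2*] = KH · pCO2 = 10^(−1.42) × 441×10^-6 = 1.677×10^-5 mol/kg
α₀ = 1/(1 + K1/[H⁺] + K1K2/[H⁺]²) = 1/(1 + 10^+1.70 + 10^+0.09) = 0.01910
DIC = [CO2*]/α₀ = 1.677×10^-5 / 0.01910 = 0.8777 mmol/kg
CA = (α₁ + 2α₂)·DIC = (0.9574 + 2×0.02350) × 0.8777 = 0.882 mmol/kg

CA = 0.882 mmol/kg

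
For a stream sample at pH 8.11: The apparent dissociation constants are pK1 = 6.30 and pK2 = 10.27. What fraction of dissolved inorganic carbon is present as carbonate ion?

α₂ = 0.00677

α₂ = 1 / (1 + [H⁺]/K2 + [H⁺]²/(K1K2)) = 1 / (1 + 10^+2.16 + 10^+0.35)
   = 1 / (1 + 144.54 + 2.2387) = 1/147.78 = 0.006767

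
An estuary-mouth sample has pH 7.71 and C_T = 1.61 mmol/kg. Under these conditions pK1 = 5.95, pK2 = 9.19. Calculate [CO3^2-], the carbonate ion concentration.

[CO3²⁻] = 0.0507 mmol/kg

α₂ = 1 / (1 + [H⁺]/K2 + [H⁺]²/(K1K2)) = 1 / (1 + 10^+1.48 + 10^-0.28)
   = 1 / (1 + 30.200 + 0.52481) = 1/31.724 = 0.03152
[CO3²⁻] = α₂ × DIC = 0.03152 × 1.61 = 0.0507 mmol/kg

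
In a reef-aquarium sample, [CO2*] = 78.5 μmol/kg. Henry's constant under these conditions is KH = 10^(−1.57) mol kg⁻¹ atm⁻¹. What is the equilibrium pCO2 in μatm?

KH = 10^(−1.57) = 2.692×10^-2 mol kg⁻¹ atm⁻¹
pCO2 = [CO2*]/KH = 78.5×10^-6 / 2.692×10^-2 = 2.92×10^-3 atm = 2920 μatm

pCO2 = 2920 μatm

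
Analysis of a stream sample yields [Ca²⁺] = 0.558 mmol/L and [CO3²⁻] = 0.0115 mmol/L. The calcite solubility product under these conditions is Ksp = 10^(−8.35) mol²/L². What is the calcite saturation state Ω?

Ksp = 10^(−8.35) = 4.467×10^-9
Ω = [Ca²⁺][CO3²⁻]/Ksp = (0.558×10^-3)(0.0115×10^-3) / 4.467×10^-9 = 1.44

Ω = 1.44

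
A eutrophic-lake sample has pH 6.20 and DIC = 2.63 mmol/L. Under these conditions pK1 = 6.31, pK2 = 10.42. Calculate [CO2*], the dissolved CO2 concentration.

[CO2*] = 1.48 mmol/L

α₀ = 1 / (1 + K1/[H⁺] + K1K2/[H⁺]²) = 1 / (1 + 10^-0.11 + 10^-4.33)
   = 1 / (1 + 0.77625 + 4.6774×10^-5) = 1/1.7763 = 0.5630
[CO2*] = α₀ × DIC = 0.5630 × 2.63 = 1.48 mmol/L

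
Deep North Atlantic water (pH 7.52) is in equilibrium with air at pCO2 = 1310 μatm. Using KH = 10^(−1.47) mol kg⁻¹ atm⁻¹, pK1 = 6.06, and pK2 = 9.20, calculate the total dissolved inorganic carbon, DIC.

[CO2*] = KH · pCO2 = 10^(−1.47) × 1310×10^-6 = 4.439×10^-5 mol/kg
α₀ = 1/(1 + K1/[H⁺] + K1K2/[H⁺]²) = 1/(1 + 10^+1.46 + 10^-0.22) = 0.03285
DIC = [CO2*]/α₀ = 4.439×10^-5 / 0.03285 = 1.35 mmol/kg

DIC = 1.35 mmol/kg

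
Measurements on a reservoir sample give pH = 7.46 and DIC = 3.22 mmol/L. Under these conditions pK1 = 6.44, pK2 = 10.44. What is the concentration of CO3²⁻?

α₂ = 1 / (1 + [H⁺]/K2 + [H⁺]²/(K1K2)) = 1 / (1 + 10^+2.98 + 10^+1.96)
   = 1 / (1 + 954.99 + 91.201) = 1/1047.2 = 0.0009549
[CO3²⁻] = α₂ × DIC = 0.0009549 × 3.22 = 0.00307 mmol/L = 3.07 μmol/L

[CO3²⁻] = 3.07 μmol/L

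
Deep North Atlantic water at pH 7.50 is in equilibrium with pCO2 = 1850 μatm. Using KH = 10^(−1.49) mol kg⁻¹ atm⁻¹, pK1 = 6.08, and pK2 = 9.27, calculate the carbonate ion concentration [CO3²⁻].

[CO2*] = KH · pCO2 = 10^(−1.49) × 1850×10^-6 = 5.986×10^-5 mol/kg
α₀ = 1/(1 + K1/[H⁺] + K1K2/[H⁺]²) = 1/(1 + 10^+1.42 + 10^-0.35) = 0.03604
DIC = [CO2*]/α₀ = 5.986×10^-5 / 0.03604 = 1.661 mmol/kg
[CO3²⁻] = α₂·DIC; α₂ = 0.01610, so [CO3²⁻] = 0.01610 × 1.661 = 0.0267 mmol/kg

[CO3²⁻] = 0.0267 mmol/kg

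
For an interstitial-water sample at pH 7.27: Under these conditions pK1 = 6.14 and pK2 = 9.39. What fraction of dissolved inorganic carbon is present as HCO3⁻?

α₁ = 1 / (1 + [H⁺]/K1 + K2/[H⁺]) = 1 / (1 + 10^-1.13 + 10^-2.12)
   = 1 / (1 + 0.074131 + 0.0075858) = 1/1.0817 = 0.9245

α₁ = 0.924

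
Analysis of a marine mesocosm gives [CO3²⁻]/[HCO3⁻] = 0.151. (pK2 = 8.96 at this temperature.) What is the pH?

pH = 8.14

From K2 = [H⁺][CO3²⁻]/[HCO3⁻]:  pH = pK2 + log₁₀([CO3²⁻]/[HCO3⁻])
log₁₀(0.151) = -0.821
pH = 8.96 + (-0.821) = 8.14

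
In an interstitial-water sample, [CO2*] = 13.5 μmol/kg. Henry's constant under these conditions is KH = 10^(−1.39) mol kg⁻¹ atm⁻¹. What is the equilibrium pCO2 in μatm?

KH = 10^(−1.39) = 4.074×10^-2 mol kg⁻¹ atm⁻¹
pCO2 = [CO2*]/KH = 13.5×10^-6 / 4.074×10^-2 = 3.31×10^-4 atm = 331 μatm

pCO2 = 331 μatm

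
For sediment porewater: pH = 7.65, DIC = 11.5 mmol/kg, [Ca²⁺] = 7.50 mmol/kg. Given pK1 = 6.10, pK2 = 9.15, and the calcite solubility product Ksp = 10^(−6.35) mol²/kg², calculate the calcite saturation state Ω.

Ω = 5.76

α₂ = 1 / (1 + [H⁺]/K2 + [H⁺]²/(K1K2)) = 1 / (1 + 10^+1.50 + 10^-0.05)
   = 1 / (1 + 31.623 + 0.89125) = 1/33.514 = 0.02984
[CO3²⁻] = α₂ × DIC = 0.02984 × 11.5 = 0.3431 mmol/kg
Ksp = 10^(−6.35) = 4.467×10^-7
Ω = [Ca²⁺][CO3²⁻]/Ksp = (7.50×10^-3)(3.431×10^-4) / 4.467×10^-7 = 5.76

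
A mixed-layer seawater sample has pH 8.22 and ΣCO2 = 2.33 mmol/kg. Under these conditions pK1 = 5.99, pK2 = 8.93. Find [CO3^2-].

α₂ = 1 / (1 + [H⁺]/K2 + [H⁺]²/(K1K2)) = 1 / (1 + 10^+0.71 + 10^-1.52)
   = 1 / (1 + 5.1286 + 0.030200) = 1/6.1588 = 0.1624
[CO3²⁻] = α₂ × DIC = 0.1624 × 2.33 = 0.378 mmol/kg

[CO3²⁻] = 0.378 mmol/kg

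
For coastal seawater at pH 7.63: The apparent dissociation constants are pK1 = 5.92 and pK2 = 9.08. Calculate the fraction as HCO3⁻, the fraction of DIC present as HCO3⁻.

α₁ = 0.948

α₁ = 1 / (1 + [H⁺]/K1 + K2/[H⁺]) = 1 / (1 + 10^-1.71 + 10^-1.45)
   = 1 / (1 + 0.019498 + 0.035481) = 1/1.0550 = 0.9479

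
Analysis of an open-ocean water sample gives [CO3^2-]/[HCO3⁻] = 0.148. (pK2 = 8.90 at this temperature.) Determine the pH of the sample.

pH = 8.07

From K2 = [H⁺][CO3^2-]/[HCO3⁻]:  pH = pK2 + log₁₀([CO3^2-]/[HCO3⁻])
log₁₀(0.148) = -0.830
pH = 8.90 + (-0.830) = 8.07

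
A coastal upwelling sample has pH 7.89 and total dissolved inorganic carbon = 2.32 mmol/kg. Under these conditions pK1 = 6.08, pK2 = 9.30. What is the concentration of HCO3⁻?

α₁ = 1 / (1 + [H⁺]/K1 + K2/[H⁺]) = 1 / (1 + 10^-1.81 + 10^-1.41)
   = 1 / (1 + 0.015488 + 0.038905) = 1/1.0544 = 0.9484
[HCO3⁻] = α₁ × DIC = 0.9484 × 2.32 = 2.20 mmol/kg

[HCO3⁻] = 2.20 mmol/kg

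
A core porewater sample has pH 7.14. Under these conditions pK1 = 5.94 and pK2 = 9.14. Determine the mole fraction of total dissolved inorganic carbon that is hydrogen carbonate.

α₁ = 1 / (1 + [H⁺]/K1 + K2/[H⁺]) = 1 / (1 + 10^-1.20 + 10^-2.00)
   = 1 / (1 + 0.063096 + 0.010000) = 1/1.0731 = 0.9319

α₁ = 0.932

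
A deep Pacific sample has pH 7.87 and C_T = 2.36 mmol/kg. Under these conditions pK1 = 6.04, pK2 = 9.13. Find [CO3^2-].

[CO3²⁻] = 0.121 mmol/kg

α₂ = 1 / (1 + [H⁺]/K2 + [H⁺]²/(K1K2)) = 1 / (1 + 10^+1.26 + 10^-0.57)
   = 1 / (1 + 18.197 + 0.26915) = 1/19.466 = 0.05137
[CO3²⁻] = α₂ × DIC = 0.05137 × 2.36 = 0.121 mmol/kg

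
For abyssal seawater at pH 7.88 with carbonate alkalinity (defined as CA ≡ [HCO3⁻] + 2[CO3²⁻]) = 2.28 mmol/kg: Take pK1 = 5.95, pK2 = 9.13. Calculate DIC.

CA = [HCO3⁻] + 2[CO3²⁻] = (α₁ + 2α₂)·DIC
At pH 7.88: [H⁺]/K1 = 10^-1.93 = 0.011749, K2/[H⁺] = 10^-1.25 = 0.056234
α₁ = 1/(1 + 0.011749 + 0.056234) = 1/1.0680 = 0.9363; α₂ = α₁·K2/[H⁺] = 0.05265
α₁ + 2α₂ = 1.0417
DIC = CA / (α₁ + 2α₂) = 2.28 / 1.0417 = 2.19 mmol/kg

DIC = 2.19 mmol/kg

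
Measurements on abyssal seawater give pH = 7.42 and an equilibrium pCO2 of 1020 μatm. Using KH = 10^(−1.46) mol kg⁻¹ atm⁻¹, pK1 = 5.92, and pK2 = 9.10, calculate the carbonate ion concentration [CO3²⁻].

[CO3²⁻] = 0.0234 mmol/kg

[CO2*] = KH · pCO2 = 10^(−1.46) × 1020×10^-6 = 3.537×10^-5 mol/kg
α₀ = 1/(1 + K1/[H⁺] + K1K2/[H⁺]²) = 1/(1 + 10^+1.50 + 10^-0.18) = 0.03004
DIC = [CO2*]/α₀ = 3.537×10^-5 / 0.03004 = 1.177 mmol/kg
[CO3²⁻] = α₂·DIC; α₂ = 0.01985, so [CO3²⁻] = 0.01985 × 1.177 = 0.0234 mmol/kg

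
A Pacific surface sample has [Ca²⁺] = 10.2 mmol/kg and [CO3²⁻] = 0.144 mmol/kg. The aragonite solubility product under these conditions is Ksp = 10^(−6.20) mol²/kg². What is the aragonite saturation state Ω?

Ω = 2.33

Ksp = 10^(−6.20) = 6.310×10^-7
Ω = [Ca²⁺][CO3²⁻]/Ksp = (10.2×10^-3)(0.144×10^-3) / 6.310×10^-7 = 2.33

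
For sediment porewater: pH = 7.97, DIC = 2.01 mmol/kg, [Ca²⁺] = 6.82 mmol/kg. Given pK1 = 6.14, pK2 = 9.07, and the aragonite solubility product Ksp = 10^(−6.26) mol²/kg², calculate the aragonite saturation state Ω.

α₂ = 1 / (1 + [H⁺]/K2 + [H⁺]²/(K1K2)) = 1 / (1 + 10^+1.10 + 10^-0.73)
   = 1 / (1 + 12.589 + 0.18621) = 1/13.775 = 0.07259
[CO3²⁻] = α₂ × DIC = 0.07259 × 2.01 = 0.1459 mmol/kg
Ksp = 10^(−6.26) = 5.495×10^-7
Ω = [Ca²⁺][CO3²⁻]/Ksp = (6.82×10^-3)(1.459×10^-4) / 5.495×10^-7 = 1.81

Ω = 1.81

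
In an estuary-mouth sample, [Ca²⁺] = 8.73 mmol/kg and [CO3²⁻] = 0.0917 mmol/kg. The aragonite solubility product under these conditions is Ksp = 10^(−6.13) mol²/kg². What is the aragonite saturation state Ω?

Ω = 1.08

Ksp = 10^(−6.13) = 7.413×10^-7
Ω = [Ca²⁺][CO3²⁻]/Ksp = (8.73×10^-3)(0.0917×10^-3) / 7.413×10^-7 = 1.08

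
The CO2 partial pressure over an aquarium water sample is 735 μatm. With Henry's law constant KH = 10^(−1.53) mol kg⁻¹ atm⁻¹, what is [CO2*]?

[CO2*] = 21.7 μmol/kg

KH = 10^(−1.53) = 2.951×10^-2 mol kg⁻¹ atm⁻¹
[CO2*] = KH · pCO2 = 2.951×10^-2 × 735×10^-6 atm = 2.17×10^-5 mol/kg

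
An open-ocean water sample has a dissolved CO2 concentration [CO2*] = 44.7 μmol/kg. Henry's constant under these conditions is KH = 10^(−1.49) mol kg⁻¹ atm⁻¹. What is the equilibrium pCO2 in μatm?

KH = 10^(−1.49) = 3.236×10^-2 mol kg⁻¹ atm⁻¹
pCO2 = [CO2*]/KH = 44.7×10^-6 / 3.236×10^-2 = 1.38×10^-3 atm = 1380 μatm

pCO2 = 1380 μatm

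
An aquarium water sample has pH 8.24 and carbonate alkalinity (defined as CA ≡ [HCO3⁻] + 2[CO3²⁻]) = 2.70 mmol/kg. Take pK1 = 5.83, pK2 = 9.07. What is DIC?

CA = [HCO3⁻] + 2[CO3²⁻] = (α₁ + 2α₂)·DIC
At pH 8.24: [H⁺]/K1 = 10^-2.41 = 0.0038905, K2/[H⁺] = 10^-0.83 = 0.14791
α₁ = 1/(1 + 0.0038905 + 0.14791) = 1/1.1518 = 0.8682; α₂ = α₁·K2/[H⁺] = 0.1284
α₁ + 2α₂ = 1.1250
DIC = CA / (α₁ + 2α₂) = 2.70 / 1.1250 = 2.40 mmol/kg

DIC = 2.40 mmol/kg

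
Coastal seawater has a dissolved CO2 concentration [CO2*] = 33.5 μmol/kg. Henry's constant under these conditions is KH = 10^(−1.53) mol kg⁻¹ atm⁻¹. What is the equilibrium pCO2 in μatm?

pCO2 = 1140 μatm

KH = 10^(−1.53) = 2.951×10^-2 mol kg⁻¹ atm⁻¹
pCO2 = [CO2*]/KH = 33.5×10^-6 / 2.951×10^-2 = 1.14×10^-3 atm = 1140 μatm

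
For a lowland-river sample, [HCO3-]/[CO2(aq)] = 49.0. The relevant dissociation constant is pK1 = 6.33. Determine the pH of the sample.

pH = 8.02

From K1 = [H⁺][HCO3-]/[CO2(aq)]:  pH = pK1 + log₁₀([HCO3-]/[CO2(aq)])
log₁₀(49.0) = +1.690
pH = 6.33 + (+1.690) = 8.02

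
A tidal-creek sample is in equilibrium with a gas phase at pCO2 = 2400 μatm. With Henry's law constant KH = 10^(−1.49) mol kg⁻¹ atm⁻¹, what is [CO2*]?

[CO2*] = 77.7 μmol/kg

KH = 10^(−1.49) = 3.236×10^-2 mol kg⁻¹ atm⁻¹
[CO2*] = KH · pCO2 = 3.236×10^-2 × 2400×10^-6 atm = 7.77×10^-5 mol/kg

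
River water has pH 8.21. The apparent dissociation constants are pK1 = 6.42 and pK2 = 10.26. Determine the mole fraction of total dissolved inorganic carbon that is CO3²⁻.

α₂ = 0.00869

α₂ = 1 / (1 + [H⁺]/K2 + [H⁺]²/(K1K2)) = 1 / (1 + 10^+2.05 + 10^+0.26)
   = 1 / (1 + 112.20 + 1.8197) = 1/115.02 = 0.008694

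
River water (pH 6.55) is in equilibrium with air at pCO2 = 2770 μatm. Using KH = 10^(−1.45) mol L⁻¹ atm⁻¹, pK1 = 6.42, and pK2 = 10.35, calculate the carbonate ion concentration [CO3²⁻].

[CO2*] = KH · pCO2 = 10^(−1.45) × 2770×10^-6 = 9.828×10^-5 mol/L
α₀ = 1/(1 + K1/[H⁺] + K1K2/[H⁺]²) = 1/(1 + 10^+0.13 + 10^-3.67) = 0.4257
DIC = [CO2*]/α₀ = 9.828×10^-5 / 0.4257 = 0.2309 mmol/L
[CO3²⁻] = α₂·DIC; α₂ = 9.101×10^-5, so [CO3²⁻] = 9.101×10^-5 × 0.2309 = 2.10×10^-5 mmol/L = 0.0210 μmol/L

[CO3²⁻] = 0.0210 μmol/L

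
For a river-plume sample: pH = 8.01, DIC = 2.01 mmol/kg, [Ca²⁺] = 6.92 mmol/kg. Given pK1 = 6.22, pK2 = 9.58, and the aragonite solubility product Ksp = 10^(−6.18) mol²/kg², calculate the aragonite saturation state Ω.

Ω = 0.543

α₂ = 1 / (1 + [H⁺]/K2 + [H⁺]²/(K1K2)) = 1 / (1 + 10^+1.57 + 10^-0.22)
   = 1 / (1 + 37.154 + 0.60256) = 1/38.756 = 0.02580
[CO3²⁻] = α₂ × DIC = 0.02580 × 2.01 = 0.05186 mmol/kg
Ksp = 10^(−6.18) = 6.607×10^-7
Ω = [Ca²⁺][CO3²⁻]/Ksp = (6.92×10^-3)(5.186×10^-5) / 6.607×10^-7 = 0.543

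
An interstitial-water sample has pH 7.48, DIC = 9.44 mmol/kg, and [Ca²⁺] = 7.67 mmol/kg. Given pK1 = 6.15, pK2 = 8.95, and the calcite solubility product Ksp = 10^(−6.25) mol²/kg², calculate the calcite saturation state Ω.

α₂ = 1 / (1 + [H⁺]/K2 + [H⁺]²/(K1K2)) = 1 / (1 + 10^+1.47 + 10^+0.14)
   = 1 / (1 + 29.512 + 1.3804) = 1/31.892 = 0.03136
[CO3²⁻] = α₂ × DIC = 0.03136 × 9.44 = 0.2960 mmol/kg
Ksp = 10^(−6.25) = 5.623×10^-7
Ω = [Ca²⁺][CO3²⁻]/Ksp = (7.67×10^-3)(2.960×10^-4) / 5.623×10^-7 = 4.04

Ω = 4.04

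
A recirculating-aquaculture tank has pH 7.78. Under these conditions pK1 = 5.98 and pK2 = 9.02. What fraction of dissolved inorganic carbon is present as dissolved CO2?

α₀ = 1 / (1 + K1/[H⁺] + K1K2/[H⁺]²) = 1 / (1 + 10^+1.80 + 10^+0.56)
   = 1 / (1 + 63.096 + 3.6308) = 1/67.727 = 0.01477

α₀ = 0.0148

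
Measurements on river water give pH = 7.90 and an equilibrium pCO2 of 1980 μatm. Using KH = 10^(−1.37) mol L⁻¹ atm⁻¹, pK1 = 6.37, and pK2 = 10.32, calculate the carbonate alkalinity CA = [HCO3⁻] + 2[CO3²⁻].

CA = 2.88 mmol/L

[CO2*] = KH · pCO2 = 10^(−1.37) × 1980×10^-6 = 8.446×10^-5 mol/L
α₀ = 1/(1 + K1/[H⁺] + K1K2/[H⁺]²) = 1/(1 + 10^+1.53 + 10^-0.89) = 0.02856
DIC = [CO2*]/α₀ = 8.446×10^-5 / 0.02856 = 2.957 mmol/L
CA = (α₁ + 2α₂)·DIC = (0.9678 + 2×0.003679) × 2.957 = 2.88 mmol/L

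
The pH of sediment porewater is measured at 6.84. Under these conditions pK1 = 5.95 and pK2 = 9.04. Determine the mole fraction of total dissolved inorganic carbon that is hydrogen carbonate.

α₁ = 0.881

α₁ = 1 / (1 + [H⁺]/K1 + K2/[H⁺]) = 1 / (1 + 10^-0.89 + 10^-2.20)
   = 1 / (1 + 0.12882 + 0.0063096) = 1/1.1351 = 0.8810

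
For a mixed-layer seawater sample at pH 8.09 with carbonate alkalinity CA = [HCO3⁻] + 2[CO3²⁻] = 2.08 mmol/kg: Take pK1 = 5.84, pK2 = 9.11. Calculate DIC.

CA = [HCO3⁻] + 2[CO3²⁻] = (α₁ + 2α₂)·DIC
At pH 8.09: [H⁺]/K1 = 10^-2.25 = 0.0056234, K2/[H⁺] = 10^-1.02 = 0.095499
α₁ = 1/(1 + 0.0056234 + 0.095499) = 1/1.1011 = 0.9082; α₂ = α₁·K2/[H⁺] = 0.08673
α₁ + 2α₂ = 1.0816
DIC = CA / (α₁ + 2α₂) = 2.08 / 1.0816 = 1.92 mmol/kg

DIC = 1.92 mmol/kg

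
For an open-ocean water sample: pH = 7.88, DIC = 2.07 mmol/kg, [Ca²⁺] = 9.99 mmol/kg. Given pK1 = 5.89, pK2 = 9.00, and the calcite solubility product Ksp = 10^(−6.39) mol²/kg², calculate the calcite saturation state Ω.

Ω = 3.55

α₂ = 1 / (1 + [H⁺]/K2 + [H⁺]²/(K1K2)) = 1 / (1 + 10^+1.12 + 10^-0.87)
   = 1 / (1 + 13.183 + 0.13490) = 1/14.317 = 0.06984
[CO3²⁻] = α₂ × DIC = 0.06984 × 2.07 = 0.1446 mmol/kg
Ksp = 10^(−6.39) = 4.074×10^-7
Ω = [Ca²⁺][CO3²⁻]/Ksp = (9.99×10^-3)(1.446×10^-4) / 4.074×10^-7 = 3.55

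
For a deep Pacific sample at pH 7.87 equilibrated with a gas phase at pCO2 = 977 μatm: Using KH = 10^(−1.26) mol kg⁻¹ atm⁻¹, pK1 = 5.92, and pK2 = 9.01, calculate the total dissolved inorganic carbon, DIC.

[CO2*] = KH · pCO2 = 10^(−1.26) × 977×10^-6 = 5.369×10^-5 mol/kg
α₀ = 1/(1 + K1/[H⁺] + K1K2/[H⁺]²) = 1/(1 + 10^+1.95 + 10^+0.81) = 0.01035
DIC = [CO2*]/α₀ = 5.369×10^-5 / 0.01035 = 5.19 mmol/kg

DIC = 5.19 mmol/kg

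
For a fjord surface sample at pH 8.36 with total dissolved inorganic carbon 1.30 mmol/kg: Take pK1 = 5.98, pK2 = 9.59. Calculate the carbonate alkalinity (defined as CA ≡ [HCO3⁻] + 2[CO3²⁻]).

CA = [HCO3⁻] + 2[CO3²⁻] = (α₁ + 2α₂)·DIC
At pH 8.36: [H⁺]/K1 = 10^-2.38 = 0.0041687, K2/[H⁺] = 10^-1.23 = 0.058884
α₁ = 1/(1 + 0.0041687 + 0.058884) = 1/1.0631 = 0.9407; α₂ = α₁·K2/[H⁺] = 0.05539
α₁ + 2α₂ = 1.0515
CA = 1.0515 × 1.30 = 1.37 mmol/kg

CA = 1.37 mmol/kg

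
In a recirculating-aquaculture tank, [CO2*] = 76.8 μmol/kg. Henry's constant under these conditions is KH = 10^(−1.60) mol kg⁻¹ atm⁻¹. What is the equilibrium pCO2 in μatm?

KH = 10^(−1.60) = 2.512×10^-2 mol kg⁻¹ atm⁻¹
pCO2 = [CO2*]/KH = 76.8×10^-6 / 2.512×10^-2 = 3.06×10^-3 atm = 3060 μatm

pCO2 = 3060 μatm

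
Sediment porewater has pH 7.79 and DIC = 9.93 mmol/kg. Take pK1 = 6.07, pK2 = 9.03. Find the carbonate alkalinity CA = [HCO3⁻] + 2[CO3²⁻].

CA = [HCO3⁻] + 2[CO3²⁻] = (α₁ + 2α₂)·DIC
At pH 7.79: [H⁺]/K1 = 10^-1.72 = 0.019055, K2/[H⁺] = 10^-1.24 = 0.057544
α₁ = 1/(1 + 0.019055 + 0.057544) = 1/1.0766 = 0.9289; α₂ = α₁·K2/[H⁺] = 0.05345
α₁ + 2α₂ = 1.0358
CA = 1.0358 × 9.93 = 10.3 mmol/kg

CA = 10.3 mmol/kg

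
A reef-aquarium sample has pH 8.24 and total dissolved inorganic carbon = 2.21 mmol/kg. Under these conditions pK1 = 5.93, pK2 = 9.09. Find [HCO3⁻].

[HCO3⁻] = 1.93 mmol/kg

α₁ = 1 / (1 + [H⁺]/K1 + K2/[H⁺]) = 1 / (1 + 10^-2.31 + 10^-0.85)
   = 1 / (1 + 0.0048978 + 0.14125) = 1/1.1462 = 0.8725
[HCO3⁻] = α₁ × DIC = 0.8725 × 2.21 = 1.93 mmol/kg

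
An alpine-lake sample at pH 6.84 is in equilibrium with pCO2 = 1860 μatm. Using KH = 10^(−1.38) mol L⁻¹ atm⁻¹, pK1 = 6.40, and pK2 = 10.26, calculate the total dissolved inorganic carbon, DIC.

DIC = 0.291 mmol/L

[CO2*] = KH · pCO2 = 10^(−1.38) × 1860×10^-6 = 7.754×10^-5 mol/L
α₀ = 1/(1 + K1/[H⁺] + K1K2/[H⁺]²) = 1/(1 + 10^+0.44 + 10^-2.98) = 0.2663
DIC = [CO2*]/α₀ = 7.754×10^-5 / 0.2663 = 0.291 mmol/L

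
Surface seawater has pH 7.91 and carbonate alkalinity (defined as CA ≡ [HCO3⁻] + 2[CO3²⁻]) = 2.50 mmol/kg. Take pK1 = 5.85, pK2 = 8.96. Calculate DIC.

CA = [HCO3⁻] + 2[CO3²⁻] = (α₁ + 2α₂)·DIC
At pH 7.91: [H⁺]/K1 = 10^-2.06 = 0.0087096, K2/[H⁺] = 10^-1.05 = 0.089125
α₁ = 1/(1 + 0.0087096 + 0.089125) = 1/1.0978 = 0.9109; α₂ = α₁·K2/[H⁺] = 0.08118
α₁ + 2α₂ = 1.0732
DIC = CA / (α₁ + 2α₂) = 2.50 / 1.0732 = 2.33 mmol/kg

DIC = 2.33 mmol/kg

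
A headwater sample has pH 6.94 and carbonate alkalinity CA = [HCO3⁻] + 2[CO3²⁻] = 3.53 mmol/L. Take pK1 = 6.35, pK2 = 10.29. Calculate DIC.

DIC = 4.43 mmol/L

CA = [HCO3⁻] + 2[CO3²⁻] = (α₁ + 2α₂)·DIC
At pH 6.94: [H⁺]/K1 = 10^-0.59 = 0.25704, K2/[H⁺] = 10^-3.35 = 0.00044668
α₁ = 1/(1 + 0.25704 + 0.00044668) = 1/1.2575 = 0.7952; α₂ = α₁·K2/[H⁺] = 0.0003552
α₁ + 2α₂ = 0.7959
DIC = CA / (α₁ + 2α₂) = 3.53 / 0.7959 = 4.43 mmol/L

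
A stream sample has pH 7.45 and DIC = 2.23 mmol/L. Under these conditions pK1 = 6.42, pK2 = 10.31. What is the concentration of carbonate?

α₂ = 1 / (1 + [H⁺]/K2 + [H⁺]²/(K1K2)) = 1 / (1 + 10^+2.86 + 10^+1.83)
   = 1 / (1 + 724.44 + 67.608) = 1/793.04 = 0.001261
[CO3²⁻] = α₂ × DIC = 0.001261 × 2.23 = 0.00281 mmol/L = 2.81 μmol/L

[CO3²⁻] = 2.81 μmol/L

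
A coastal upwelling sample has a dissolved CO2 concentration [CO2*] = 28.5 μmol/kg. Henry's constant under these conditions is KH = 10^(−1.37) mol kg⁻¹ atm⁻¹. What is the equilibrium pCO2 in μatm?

KH = 10^(−1.37) = 4.266×10^-2 mol kg⁻¹ atm⁻¹
pCO2 = [CO2*]/KH = 28.5×10^-6 / 4.266×10^-2 = 6.68×10^-4 atm = 668 μatm

pCO2 = 668 μatm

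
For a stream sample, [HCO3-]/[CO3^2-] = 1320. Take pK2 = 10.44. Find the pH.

pH = 7.32

From K2 = [H⁺][CO3^2-]/[HCO3-]:  pH = pK2 − log₁₀([HCO3-]/[CO3^2-])
log₁₀(1320) = +3.121
pH = 10.44 − (+3.121) = 7.32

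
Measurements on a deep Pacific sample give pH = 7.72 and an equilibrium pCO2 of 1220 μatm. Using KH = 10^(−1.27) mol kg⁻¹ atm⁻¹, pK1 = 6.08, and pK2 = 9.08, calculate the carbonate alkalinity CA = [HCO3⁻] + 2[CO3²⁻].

[CO2*] = KH · pCO2 = 10^(−1.27) × 1220×10^-6 = 6.552×10^-5 mol/kg
α₀ = 1/(1 + K1/[H⁺] + K1K2/[H⁺]²) = 1/(1 + 10^+1.64 + 10^+0.28) = 0.02148
DIC = [CO2*]/α₀ = 6.552×10^-5 / 0.02148 = 3.050 mmol/kg
CA = (α₁ + 2α₂)·DIC = (0.9376 + 2×0.04093) × 3.050 = 3.11 mmol/kg

CA = 3.11 mmol/kg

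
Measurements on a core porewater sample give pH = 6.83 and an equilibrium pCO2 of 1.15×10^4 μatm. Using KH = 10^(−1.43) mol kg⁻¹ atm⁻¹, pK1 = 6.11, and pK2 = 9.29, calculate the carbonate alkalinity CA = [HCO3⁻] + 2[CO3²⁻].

[CO2*] = KH · pCO2 = 10^(−1.43) × 1.15×10^4×10^-6 = 4.273×10^-4 mol/kg
α₀ = 1/(1 + K1/[H⁺] + K1K2/[H⁺]²) = 1/(1 + 10^+0.72 + 10^-1.74) = 0.1596
DIC = [CO2*]/α₀ = 4.273×10^-4 / 0.1596 = 2.677 mmol/kg
CA = (α₁ + 2α₂)·DIC = (0.8375 + 2×0.002904) × 2.677 = 2.26 mmol/kg

CA = 2.26 mmol/kg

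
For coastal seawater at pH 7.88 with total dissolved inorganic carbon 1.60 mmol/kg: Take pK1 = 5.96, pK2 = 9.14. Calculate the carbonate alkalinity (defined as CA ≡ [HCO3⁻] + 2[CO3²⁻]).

CA = [HCO3⁻] + 2[CO3²⁻] = (α₁ + 2α₂)·DIC
At pH 7.88: [H⁺]/K1 = 10^-1.92 = 0.012023, K2/[H⁺] = 10^-1.26 = 0.054954
α₁ = 1/(1 + 0.012023 + 0.054954) = 1/1.0670 = 0.9372; α₂ = α₁·K2/[H⁺] = 0.05150
α₁ + 2α₂ = 1.0402
CA = 1.0402 × 1.60 = 1.66 mmol/kg

CA = 1.66 mmol/kg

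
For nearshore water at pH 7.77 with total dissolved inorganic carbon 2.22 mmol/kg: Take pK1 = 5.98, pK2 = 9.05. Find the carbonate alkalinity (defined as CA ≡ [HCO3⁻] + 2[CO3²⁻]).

CA = [HCO3⁻] + 2[CO3²⁻] = (α₁ + 2α₂)·DIC
At pH 7.77: [H⁺]/K1 = 10^-1.79 = 0.016218, K2/[H⁺] = 10^-1.28 = 0.052481
α₁ = 1/(1 + 0.016218 + 0.052481) = 1/1.0687 = 0.9357; α₂ = α₁·K2/[H⁺] = 0.04911
α₁ + 2α₂ = 1.0339
CA = 1.0339 × 2.22 = 2.30 mmol/kg

CA = 2.30 mmol/kg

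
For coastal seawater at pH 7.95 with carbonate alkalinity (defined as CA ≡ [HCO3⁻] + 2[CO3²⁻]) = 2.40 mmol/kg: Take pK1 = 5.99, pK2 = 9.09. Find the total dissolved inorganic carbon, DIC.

DIC = 2.27 mmol/kg

CA = [HCO3⁻] + 2[CO3²⁻] = (α₁ + 2α₂)·DIC
At pH 7.95: [H⁺]/K1 = 10^-1.96 = 0.010965, K2/[H⁺] = 10^-1.14 = 0.072444
α₁ = 1/(1 + 0.010965 + 0.072444) = 1/1.0834 = 0.9230; α₂ = α₁·K2/[H⁺] = 0.06687
α₁ + 2α₂ = 1.0567
DIC = CA / (α₁ + 2α₂) = 2.40 / 1.0567 = 2.27 mmol/kg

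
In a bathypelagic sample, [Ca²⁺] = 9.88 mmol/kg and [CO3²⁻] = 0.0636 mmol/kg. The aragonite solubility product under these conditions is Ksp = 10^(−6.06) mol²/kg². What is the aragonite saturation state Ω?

Ω = 0.721

Ksp = 10^(−6.06) = 8.710×10^-7
Ω = [Ca²⁺][CO3²⁻]/Ksp = (9.88×10^-3)(0.0636×10^-3) / 8.710×10^-7 = 0.721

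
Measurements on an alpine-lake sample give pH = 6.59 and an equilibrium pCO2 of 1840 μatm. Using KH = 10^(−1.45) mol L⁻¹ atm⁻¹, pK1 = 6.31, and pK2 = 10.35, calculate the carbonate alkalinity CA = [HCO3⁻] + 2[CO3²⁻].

CA = 0.124 mmol/L

[CO2*] = KH · pCO2 = 10^(−1.45) × 1840×10^-6 = 6.529×10^-5 mol/L
α₀ = 1/(1 + K1/[H⁺] + K1K2/[H⁺]²) = 1/(1 + 10^+0.28 + 10^-3.48) = 0.3441
DIC = [CO2*]/α₀ = 6.529×10^-5 / 0.3441 = 0.1897 mmol/L
CA = (α₁ + 2α₂)·DIC = (0.6557 + 2×0.0001140) × 0.1897 = 0.124 mmol/L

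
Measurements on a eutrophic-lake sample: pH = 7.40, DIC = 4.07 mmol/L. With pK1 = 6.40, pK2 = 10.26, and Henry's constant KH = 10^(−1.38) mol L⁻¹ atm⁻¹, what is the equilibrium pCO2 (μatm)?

pCO2 = 8860 μatm

α₀ = 1 / (1 + K1/[H⁺] + K1K2/[H⁺]²) = 1 / (1 + 10^+1.00 + 10^-1.86)
   = 1 / (1 + 10.000 + 0.013804) = 1/11.014 = 0.09080
[CO2*] = α₀ × DIC = 0.09080 × 4.07 = 0.3695 mmol/L
pCO2 = [CO2*]/KH = 3.695×10^-4 / 4.169×10^-2 = 8860 μatm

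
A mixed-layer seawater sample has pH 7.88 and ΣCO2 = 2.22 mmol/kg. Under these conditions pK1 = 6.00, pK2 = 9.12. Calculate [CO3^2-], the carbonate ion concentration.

α₂ = 1 / (1 + [H⁺]/K2 + [H⁺]²/(K1K2)) = 1 / (1 + 10^+1.24 + 10^-0.64)
   = 1 / (1 + 17.378 + 0.22909) = 1/18.607 = 0.05374
[CO3²⁻] = α₂ × DIC = 0.05374 × 2.22 = 0.119 mmol/kg

[CO3²⁻] = 0.119 mmol/kg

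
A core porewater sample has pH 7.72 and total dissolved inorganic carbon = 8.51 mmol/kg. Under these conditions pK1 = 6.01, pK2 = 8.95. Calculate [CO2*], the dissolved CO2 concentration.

[CO2*] = 0.154 mmol/kg

α₀ = 1 / (1 + K1/[H⁺] + K1K2/[H⁺]²) = 1 / (1 + 10^+1.71 + 10^+0.48)
   = 1 / (1 + 51.286 + 3.0200) = 1/55.306 = 0.01808
[CO2*] = α₀ × DIC = 0.01808 × 8.51 = 0.154 mmol/kg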